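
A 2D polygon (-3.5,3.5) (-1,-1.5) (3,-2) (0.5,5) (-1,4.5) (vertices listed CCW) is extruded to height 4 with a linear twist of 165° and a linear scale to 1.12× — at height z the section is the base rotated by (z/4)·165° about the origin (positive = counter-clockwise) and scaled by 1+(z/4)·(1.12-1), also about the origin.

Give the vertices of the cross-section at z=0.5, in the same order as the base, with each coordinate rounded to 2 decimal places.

Cross-section at z=0.5: (-4.58,2.07) (-0.41,-1.78) (3.56,-0.83) (-1.31,4.93) (-2.56,3.92)

t = z/height = 0.5/4 = 0.125
s = 1 + (scale-1)·z/height = 1 + (1.12-1)·0.5/4 = 1.015000
θ = twist·z/height = 165°·0.5/4 = 20.6250° = 0.359974 rad
cos θ = 0.935906, sin θ = 0.352250 (intermediates below are computed at full precision and shown rounded to 5 d.p.)
v1: (-3.5,3.5) → rotate → (-4.50855,2.04280) → ×s → (-4.57617,2.07344) → (-4.58,2.07)
v2: (-1,-1.5) → rotate → (-0.40753,-1.75611) → ×s → (-0.41364,-1.78245) → (-0.41,-1.78)
v3: (3,-2) → rotate → (3.51222,-0.81506) → ×s → (3.56490,-0.82729) → (3.56,-0.83)
v4: (0.5,5) → rotate → (-1.29330,4.85565) → ×s → (-1.31270,4.92849) → (-1.31,4.93)
v5: (-1,4.5) → rotate → (-2.52103,3.85933) → ×s → (-2.55885,3.91722) → (-2.56,3.92)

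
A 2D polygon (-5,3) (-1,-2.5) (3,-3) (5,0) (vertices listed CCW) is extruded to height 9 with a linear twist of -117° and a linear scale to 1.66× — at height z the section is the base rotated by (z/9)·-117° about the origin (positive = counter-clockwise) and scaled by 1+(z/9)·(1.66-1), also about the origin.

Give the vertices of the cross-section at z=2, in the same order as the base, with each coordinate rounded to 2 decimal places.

t = z/height = 2/9 = 0.222222
s = 1 + (scale-1)·z/height = 1 + (1.66-1)·2/9 = 1.146667
θ = twist·z/height = -117°·2/9 = -26.0000° = -0.453786 rad
cos θ = 0.898794, sin θ = -0.438371 (intermediates below are computed at full precision and shown rounded to 5 d.p.)
v1: (-5,3) → rotate → (-3.17886,4.88824) → ×s → (-3.64509,5.60518) → (-3.65,5.61)
v2: (-1,-2.5) → rotate → (-1.99472,-1.80861) → ×s → (-2.28728,-2.07388) → (-2.29,-2.07)
v3: (3,-3) → rotate → (1.38127,-4.01150) → ×s → (1.58385,-4.59985) → (1.58,-4.60)
v4: (5,0) → rotate → (4.49397,-2.19186) → ×s → (5.15309,-2.51333) → (5.15,-2.51)

Cross-section at z=2: (-3.65,5.61) (-2.29,-2.07) (1.58,-4.60) (5.15,-2.51)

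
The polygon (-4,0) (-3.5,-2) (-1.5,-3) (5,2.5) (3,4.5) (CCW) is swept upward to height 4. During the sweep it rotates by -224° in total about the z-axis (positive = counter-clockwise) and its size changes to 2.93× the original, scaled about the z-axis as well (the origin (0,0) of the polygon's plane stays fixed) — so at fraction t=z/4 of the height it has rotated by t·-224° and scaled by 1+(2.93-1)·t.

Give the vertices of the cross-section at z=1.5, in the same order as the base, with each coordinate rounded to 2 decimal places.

Cross-section at z=1.5: (-0.72,6.86) (-4.06,5.64) (-5.41,2.03) (5.19,-8.12) (8.25,-4.33)

t = z/height = 1.5/4 = 0.375
s = 1 + (scale-1)·z/height = 1 + (2.93-1)·1.5/4 = 1.723750
θ = twist·z/height = -224°·1.5/4 = -84.0000° = -1.466077 rad
cos θ = 0.104528, sin θ = -0.994522 (intermediates below are computed at full precision and shown rounded to 5 d.p.)
v1: (-4,0) → rotate → (-0.41811,3.97809) → ×s → (-0.72072,6.85723) → (-0.72,6.86)
v2: (-3.5,-2) → rotate → (-2.35489,3.27177) → ×s → (-4.05925,5.63971) → (-4.06,5.64)
v3: (-1.5,-3) → rotate → (-3.14036,1.17820) → ×s → (-5.41319,2.03092) → (-5.41,2.03)
v4: (5,2.5) → rotate → (3.00895,-4.71129) → ×s → (5.18667,-8.12108) → (5.19,-8.12)
v5: (3,4.5) → rotate → (4.78893,-2.51319) → ×s → (8.25492,-4.33211) → (8.25,-4.33)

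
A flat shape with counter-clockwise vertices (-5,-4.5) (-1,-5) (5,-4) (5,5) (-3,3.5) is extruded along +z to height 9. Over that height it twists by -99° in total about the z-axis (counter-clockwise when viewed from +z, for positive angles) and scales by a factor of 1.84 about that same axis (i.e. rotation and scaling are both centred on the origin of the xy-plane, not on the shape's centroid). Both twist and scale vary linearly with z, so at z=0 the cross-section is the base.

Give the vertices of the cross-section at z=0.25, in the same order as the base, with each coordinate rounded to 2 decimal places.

t = z/height = 0.25/9 = 0.0277778
s = 1 + (scale-1)·z/height = 1 + (1.84-1)·0.25/9 = 1.023333
θ = twist·z/height = -99°·0.25/9 = -2.7500° = -0.047997 rad
cos θ = 0.998848, sin θ = -0.047978 (intermediates below are computed at full precision and shown rounded to 5 d.p.)
v1: (-5,-4.5) → rotate → (-5.21014,-4.25493) → ×s → (-5.33171,-4.35421) → (-5.33,-4.35)
v2: (-1,-5) → rotate → (-1.23874,-4.94626) → ×s → (-1.26764,-5.06168) → (-1.27,-5.06)
v3: (5,-4) → rotate → (4.80233,-4.23528) → ×s → (4.91438,-4.33411) → (4.91,-4.33)
v4: (5,5) → rotate → (5.23413,4.75435) → ×s → (5.35626,4.86529) → (5.36,4.87)
v5: (-3,3.5) → rotate → (-2.82862,3.63990) → ×s → (-2.89462,3.72483) → (-2.89,3.72)

Cross-section at z=0.25: (-5.33,-4.35) (-1.27,-5.06) (4.91,-4.33) (5.36,4.87) (-2.89,3.72)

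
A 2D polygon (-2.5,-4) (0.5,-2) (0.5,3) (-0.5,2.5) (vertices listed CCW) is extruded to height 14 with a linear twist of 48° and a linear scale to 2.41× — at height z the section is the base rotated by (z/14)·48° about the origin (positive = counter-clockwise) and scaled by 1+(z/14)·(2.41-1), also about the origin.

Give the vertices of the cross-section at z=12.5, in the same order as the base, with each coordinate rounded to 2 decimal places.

t = z/height = 12.5/14 = 0.892857
s = 1 + (scale-1)·z/height = 1 + (2.41-1)·12.5/14 = 2.258929
θ = twist·z/height = 48°·12.5/14 = 42.8571° = 0.747998 rad
cos θ = 0.733052, sin θ = 0.680173 (intermediates below are computed at full precision and shown rounded to 5 d.p.)
v1: (-2.5,-4) → rotate → (0.88806,-4.63264) → ×s → (2.00607,-10.46480) → (2.01,-10.46)
v2: (0.5,-2) → rotate → (1.72687,-1.12602) → ×s → (3.90088,-2.54359) → (3.90,-2.54)
v3: (0.5,3) → rotate → (-1.67399,2.53924) → ×s → (-3.78143,5.73597) → (-3.78,5.74)
v4: (-0.5,2.5) → rotate → (-2.06696,1.49254) → ×s → (-4.66911,3.37155) → (-4.67,3.37)

Cross-section at z=12.5: (2.01,-10.46) (3.90,-2.54) (-3.78,5.74) (-4.67,3.37)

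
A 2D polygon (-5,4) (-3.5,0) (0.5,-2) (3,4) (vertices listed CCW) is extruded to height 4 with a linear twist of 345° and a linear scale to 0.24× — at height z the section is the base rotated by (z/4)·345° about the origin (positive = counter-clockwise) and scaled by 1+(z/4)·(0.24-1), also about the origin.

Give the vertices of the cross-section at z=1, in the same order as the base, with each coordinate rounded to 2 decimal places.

t = z/height = 1/4 = 0.25
s = 1 + (scale-1)·z/height = 1 + (0.24-1)·1/4 = 0.810000
θ = twist·z/height = 345°·1/4 = 86.2500° = 1.505346 rad
cos θ = 0.065403, sin θ = 0.997859 (intermediates below are computed at full precision and shown rounded to 5 d.p.)
v1: (-5,4) → rotate → (-4.31845,-4.72768) → ×s → (-3.49795,-3.82942) → (-3.50,-3.83)
v2: (-3.5,0) → rotate → (-0.22891,-3.49251) → ×s → (-0.18542,-2.82893) → (-0.19,-2.83)
v3: (0.5,-2) → rotate → (2.02842,0.36812) → ×s → (1.64302,0.29818) → (1.64,0.30)
v4: (3,4) → rotate → (-3.79523,3.25519) → ×s → (-3.07413,2.63670) → (-3.07,2.64)

Cross-section at z=1: (-3.50,-3.83) (-0.19,-2.83) (1.64,0.30) (-3.07,2.64)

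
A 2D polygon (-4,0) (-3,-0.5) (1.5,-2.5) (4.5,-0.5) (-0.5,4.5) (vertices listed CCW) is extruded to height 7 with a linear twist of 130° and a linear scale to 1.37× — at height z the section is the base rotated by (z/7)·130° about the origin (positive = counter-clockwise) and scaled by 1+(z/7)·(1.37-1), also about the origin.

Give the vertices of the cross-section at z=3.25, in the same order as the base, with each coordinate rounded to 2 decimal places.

Cross-section at z=3.25: (-2.32,-4.07) (-1.23,-3.35) (3.42,0.08) (3.12,4.29) (-4.87,2.10)

t = z/height = 3.25/7 = 0.464286
s = 1 + (scale-1)·z/height = 1 + (1.37-1)·3.25/7 = 1.171786
θ = twist·z/height = 130°·3.25/7 = 60.3571° = 1.053431 rad
cos θ = 0.494592, sin θ = 0.869125 (intermediates below are computed at full precision and shown rounded to 5 d.p.)
v1: (-4,0) → rotate → (-1.97837,-3.47650) → ×s → (-2.31822,-4.07371) → (-2.32,-4.07)
v2: (-3,-0.5) → rotate → (-1.04921,-2.85467) → ×s → (-1.22945,-3.34506) → (-1.23,-3.35)
v3: (1.5,-2.5) → rotate → (2.91470,0.06721) → ×s → (3.41541,0.07875) → (3.42,0.08)
v4: (4.5,-0.5) → rotate → (2.66023,3.66377) → ×s → (3.11722,4.29315) → (3.12,4.29)
v5: (-0.5,4.5) → rotate → (-4.15836,1.79110) → ×s → (-4.87271,2.09879) → (-4.87,2.10)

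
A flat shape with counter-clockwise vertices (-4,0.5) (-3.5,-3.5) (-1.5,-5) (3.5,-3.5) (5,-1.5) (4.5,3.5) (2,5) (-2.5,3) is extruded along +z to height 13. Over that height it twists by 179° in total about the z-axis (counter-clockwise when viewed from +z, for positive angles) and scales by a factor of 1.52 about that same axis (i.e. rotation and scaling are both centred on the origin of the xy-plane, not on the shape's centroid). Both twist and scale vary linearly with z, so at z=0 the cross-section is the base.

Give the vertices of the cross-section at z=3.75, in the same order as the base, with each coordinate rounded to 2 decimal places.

t = z/height = 3.75/13 = 0.288462
s = 1 + (scale-1)·z/height = 1 + (1.52-1)·3.75/13 = 1.150000
θ = twist·z/height = 179°·3.75/13 = 51.6346° = 0.901194 rad
cos θ = 0.620674, sin θ = 0.784069 (intermediates below are computed at full precision and shown rounded to 5 d.p.)
v1: (-4,0.5) → rotate → (-2.87473,-2.82594) → ×s → (-3.30594,-3.24983) → (-3.31,-3.25)
v2: (-3.5,-3.5) → rotate → (0.57188,-4.91660) → ×s → (0.65766,-5.65409) → (0.66,-5.65)
v3: (-1.5,-5) → rotate → (2.98933,-4.27947) → ×s → (3.43773,-4.92139) → (3.44,-4.92)
v4: (3.5,-3.5) → rotate → (4.91660,0.57188) → ×s → (5.65409,0.65766) → (5.65,0.66)
v5: (5,-1.5) → rotate → (4.27947,2.98933) → ×s → (4.92139,3.43773) → (4.92,3.44)
v6: (4.5,3.5) → rotate → (0.04879,5.70067) → ×s → (0.05611,6.55577) → (0.06,6.56)
v7: (2,5) → rotate → (-2.67899,4.67151) → ×s → (-3.08084,5.37223) → (-3.08,5.37)
v8: (-2.5,3) → rotate → (-3.90389,-0.09815) → ×s → (-4.48947,-0.11287) → (-4.49,-0.11)

Cross-section at z=3.75: (-3.31,-3.25) (0.66,-5.65) (3.44,-4.92) (5.65,0.66) (4.92,3.44) (0.06,6.56) (-3.08,5.37) (-4.49,-0.11)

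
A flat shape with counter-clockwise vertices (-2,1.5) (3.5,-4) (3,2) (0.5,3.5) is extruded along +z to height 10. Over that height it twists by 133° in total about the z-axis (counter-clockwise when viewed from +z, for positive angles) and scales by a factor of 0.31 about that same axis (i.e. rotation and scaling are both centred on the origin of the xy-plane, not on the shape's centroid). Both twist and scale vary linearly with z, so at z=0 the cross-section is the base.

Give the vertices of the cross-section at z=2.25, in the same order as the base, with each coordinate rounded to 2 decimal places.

Cross-section at z=2.25: (-2.10,0.26) (4.25,-1.45) (1.35,2.73) (-1.11,2.77)

t = z/height = 2.25/10 = 0.225
s = 1 + (scale-1)·z/height = 1 + (0.31-1)·2.25/10 = 0.844750
θ = twist·z/height = 133°·2.25/10 = 29.9250° = 0.522290 rad
cos θ = 0.866679, sin θ = 0.498866 (intermediates below are computed at full precision and shown rounded to 5 d.p.)
v1: (-2,1.5) → rotate → (-2.48166,0.30229) → ×s → (-2.09638,0.25536) → (-2.10,0.26)
v2: (3.5,-4) → rotate → (5.02884,-1.72069) → ×s → (4.24811,-1.45355) → (4.25,-1.45)
v3: (3,2) → rotate → (1.60231,3.22996) → ×s → (1.35355,2.72851) → (1.35,2.73)
v4: (0.5,3.5) → rotate → (-1.31269,3.28281) → ×s → (-1.10890,2.77315) → (-1.11,2.77)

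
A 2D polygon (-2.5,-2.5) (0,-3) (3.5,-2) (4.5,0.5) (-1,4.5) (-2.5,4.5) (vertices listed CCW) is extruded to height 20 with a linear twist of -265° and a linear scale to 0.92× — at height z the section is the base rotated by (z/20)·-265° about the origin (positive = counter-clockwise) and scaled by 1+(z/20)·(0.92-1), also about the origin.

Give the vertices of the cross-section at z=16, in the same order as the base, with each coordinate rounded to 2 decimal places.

t = z/height = 16/20 = 0.8
s = 1 + (scale-1)·z/height = 1 + (0.92-1)·16/20 = 0.936000
θ = twist·z/height = -265°·16/20 = -212.0000° = -3.700098 rad
cos θ = -0.848048, sin θ = 0.529919 (intermediates below are computed at full precision and shown rounded to 5 d.p.)
v1: (-2.5,-2.5) → rotate → (3.44492,0.79532) → ×s → (3.22444,0.74442) → (3.22,0.74)
v2: (0,-3) → rotate → (1.58976,2.54414) → ×s → (1.48801,2.38132) → (1.49,2.38)
v3: (3.5,-2) → rotate → (-1.90833,3.55081) → ×s → (-1.78620,3.32356) → (-1.79,3.32)
v4: (4.5,0.5) → rotate → (-4.08118,1.96061) → ×s → (-3.81998,1.83513) → (-3.82,1.84)
v5: (-1,4.5) → rotate → (-1.53659,-4.34614) → ×s → (-1.43825,-4.06798) → (-1.44,-4.07)
v6: (-2.5,4.5) → rotate → (-0.26452,-5.14101) → ×s → (-0.24759,-4.81199) → (-0.25,-4.81)

Cross-section at z=16: (3.22,0.74) (1.49,2.38) (-1.79,3.32) (-3.82,1.84) (-1.44,-4.07) (-0.25,-4.81)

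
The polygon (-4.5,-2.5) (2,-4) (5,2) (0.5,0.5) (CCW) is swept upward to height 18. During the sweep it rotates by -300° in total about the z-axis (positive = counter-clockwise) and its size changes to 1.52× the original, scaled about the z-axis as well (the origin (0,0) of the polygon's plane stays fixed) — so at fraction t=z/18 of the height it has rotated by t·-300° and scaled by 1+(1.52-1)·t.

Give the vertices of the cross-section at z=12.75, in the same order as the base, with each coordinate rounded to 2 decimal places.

t = z/height = 12.75/18 = 0.708333
s = 1 + (scale-1)·z/height = 1 + (1.52-1)·12.75/18 = 1.368333
θ = twist·z/height = -300°·12.75/18 = -212.5000° = -3.708825 rad
cos θ = -0.843391, sin θ = 0.537300 (intermediates below are computed at full precision and shown rounded to 5 d.p.)
v1: (-4.5,-2.5) → rotate → (5.13851,-0.30937) → ×s → (7.03120,-0.42332) → (7.03,-0.42)
v2: (2,-4) → rotate → (0.46242,4.44816) → ×s → (0.63274,6.08657) → (0.63,6.09)
v3: (5,2) → rotate → (-5.29156,0.99972) → ×s → (-7.24061,1.36794) → (-7.24,1.37)
v4: (0.5,0.5) → rotate → (-0.69035,-0.15305) → ×s → (-0.94462,-0.20942) → (-0.94,-0.21)

Cross-section at z=12.75: (7.03,-0.42) (0.63,6.09) (-7.24,1.37) (-0.94,-0.21)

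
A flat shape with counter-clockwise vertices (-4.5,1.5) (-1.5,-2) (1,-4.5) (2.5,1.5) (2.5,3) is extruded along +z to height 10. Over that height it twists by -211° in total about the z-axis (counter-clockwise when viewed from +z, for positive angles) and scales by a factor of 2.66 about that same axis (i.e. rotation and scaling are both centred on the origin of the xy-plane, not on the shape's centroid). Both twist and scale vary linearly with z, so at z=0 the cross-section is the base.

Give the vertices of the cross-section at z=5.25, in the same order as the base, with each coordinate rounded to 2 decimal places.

t = z/height = 5.25/10 = 0.525
s = 1 + (scale-1)·z/height = 1 + (2.66-1)·5.25/10 = 1.871500
θ = twist·z/height = -211°·5.25/10 = -110.7750° = -1.933388 rad
cos θ = -0.354699, sin θ = -0.934981 (intermediates below are computed at full precision and shown rounded to 5 d.p.)
v1: (-4.5,1.5) → rotate → (2.99862,3.67536) → ×s → (5.61191,6.87844) → (5.61,6.88)
v2: (-1.5,-2) → rotate → (-1.33791,2.11187) → ×s → (-2.50390,3.95236) → (-2.50,3.95)
v3: (1,-4.5) → rotate → (-4.56211,0.66117) → ×s → (-8.53799,1.23737) → (-8.54,1.24)
v4: (2.5,1.5) → rotate → (0.51572,-2.86950) → ×s → (0.96518,-5.37027) → (0.97,-5.37)
v5: (2.5,3) → rotate → (1.91819,-3.40155) → ×s → (3.58990,-6.36600) → (3.59,-6.37)

Cross-section at z=5.25: (5.61,6.88) (-2.50,3.95) (-8.54,1.24) (0.97,-5.37) (3.59,-6.37)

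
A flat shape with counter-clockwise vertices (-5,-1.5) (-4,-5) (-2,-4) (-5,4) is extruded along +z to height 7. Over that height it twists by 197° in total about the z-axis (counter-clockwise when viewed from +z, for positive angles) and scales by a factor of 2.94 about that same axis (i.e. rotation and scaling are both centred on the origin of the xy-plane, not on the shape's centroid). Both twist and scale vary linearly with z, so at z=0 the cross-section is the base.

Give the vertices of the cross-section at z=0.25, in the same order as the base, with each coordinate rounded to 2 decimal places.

Cross-section at z=0.25: (-5.11,-2.25) (-3.59,-5.83) (-1.60,-4.51) (-5.83,3.59)

t = z/height = 0.25/7 = 0.0357143
s = 1 + (scale-1)·z/height = 1 + (2.94-1)·0.25/7 = 1.069286
θ = twist·z/height = 197°·0.25/7 = 7.0357° = 0.122796 rad
cos θ = 0.992470, sin θ = 0.122488 (intermediates below are computed at full precision and shown rounded to 5 d.p.)
v1: (-5,-1.5) → rotate → (-4.77862,-2.10115) → ×s → (-5.10971,-2.24672) → (-5.11,-2.25)
v2: (-4,-5) → rotate → (-3.35744,-5.45230) → ×s → (-3.59006,-5.83007) → (-3.59,-5.83)
v3: (-2,-4) → rotate → (-1.49499,-4.21486) → ×s → (-1.59857,-4.50689) → (-1.60,-4.51)
v4: (-5,4) → rotate → (-5.45230,3.35744) → ×s → (-5.83007,3.59006) → (-5.83,3.59)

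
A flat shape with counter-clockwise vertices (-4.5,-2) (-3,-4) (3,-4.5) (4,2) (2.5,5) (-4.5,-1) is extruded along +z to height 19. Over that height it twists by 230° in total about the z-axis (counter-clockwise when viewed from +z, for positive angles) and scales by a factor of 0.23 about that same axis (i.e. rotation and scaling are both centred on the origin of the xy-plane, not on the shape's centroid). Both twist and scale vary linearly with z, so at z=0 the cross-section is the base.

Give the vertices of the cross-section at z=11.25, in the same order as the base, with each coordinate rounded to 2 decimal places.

Cross-section at z=11.25: (2.52,-0.91) (2.68,0.44) (0.52,2.90) (-2.32,0.72) (-2.86,-1.02) (2.14,-1.30)

t = z/height = 11.25/19 = 0.592105
s = 1 + (scale-1)·z/height = 1 + (0.23-1)·11.25/19 = 0.544079
θ = twist·z/height = 230°·11.25/19 = 136.1842° = 2.376863 rad
cos θ = -0.721569, sin θ = 0.692342 (intermediates below are computed at full precision and shown rounded to 5 d.p.)
v1: (-4.5,-2) → rotate → (4.63175,-1.67240) → ×s → (2.52004,-0.90992) → (2.52,-0.91)
v2: (-3,-4) → rotate → (4.93408,0.80925) → ×s → (2.68453,0.44030) → (2.68,0.44)
v3: (3,-4.5) → rotate → (0.95083,5.32409) → ×s → (0.51733,2.89672) → (0.52,2.90)
v4: (4,2) → rotate → (-4.27096,1.32623) → ×s → (-2.32374,0.72157) → (-2.32,0.72)
v5: (2.5,5) → rotate → (-5.26563,-1.87699) → ×s → (-2.86492,-1.02123) → (-2.86,-1.02)
v6: (-4.5,-1) → rotate → (3.93940,-2.39397) → ×s → (2.14335,-1.30251) → (2.14,-1.30)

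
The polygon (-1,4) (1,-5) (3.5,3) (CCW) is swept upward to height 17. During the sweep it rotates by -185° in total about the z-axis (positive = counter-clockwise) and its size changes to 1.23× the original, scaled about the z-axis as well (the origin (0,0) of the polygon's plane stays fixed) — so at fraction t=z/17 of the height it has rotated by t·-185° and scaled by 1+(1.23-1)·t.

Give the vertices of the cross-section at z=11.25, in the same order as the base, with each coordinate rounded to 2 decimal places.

t = z/height = 11.25/17 = 0.661765
s = 1 + (scale-1)·z/height = 1 + (1.23-1)·11.25/17 = 1.152206
θ = twist·z/height = -185°·11.25/17 = -122.4265° = -2.136745 rad
cos θ = -0.536217, sin θ = -0.844080 (intermediates below are computed at full precision and shown rounded to 5 d.p.)
v1: (-1,4) → rotate → (3.91254,-1.30079) → ×s → (4.50805,-1.49877) → (4.51,-1.50)
v2: (1,-5) → rotate → (-4.75662,1.83700) → ×s → (-5.48060,2.11661) → (-5.48,2.12)
v3: (3.5,3) → rotate → (0.65548,-4.56293) → ×s → (0.75525,-5.25744) → (0.76,-5.26)

Cross-section at z=11.25: (4.51,-1.50) (-5.48,2.12) (0.76,-5.26)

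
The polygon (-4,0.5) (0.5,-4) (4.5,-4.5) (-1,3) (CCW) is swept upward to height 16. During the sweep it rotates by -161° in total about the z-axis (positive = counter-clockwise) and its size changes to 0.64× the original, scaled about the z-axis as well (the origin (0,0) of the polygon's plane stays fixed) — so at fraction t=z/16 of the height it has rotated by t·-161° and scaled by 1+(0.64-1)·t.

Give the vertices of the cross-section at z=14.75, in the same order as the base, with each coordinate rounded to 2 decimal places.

t = z/height = 14.75/16 = 0.921875
s = 1 + (scale-1)·z/height = 1 + (0.64-1)·14.75/16 = 0.668125
θ = twist·z/height = -161°·14.75/16 = -148.4219° = -2.590450 rad
cos θ = -0.851927, sin θ = -0.523661 (intermediates below are computed at full precision and shown rounded to 5 d.p.)
v1: (-4,0.5) → rotate → (3.66954,1.66868) → ×s → (2.45171,1.11489) → (2.45,1.11)
v2: (0.5,-4) → rotate → (-2.52061,3.14588) → ×s → (-1.68408,2.10184) → (-1.68,2.10)
v3: (4.5,-4.5) → rotate → (-6.19014,1.47720) → ×s → (-4.13579,0.98695) → (-4.14,0.99)
v4: (-1,3) → rotate → (2.42291,-2.03212) → ×s → (1.61881,-1.35771) → (1.62,-1.36)

Cross-section at z=14.75: (2.45,1.11) (-1.68,2.10) (-4.14,0.99) (1.62,-1.36)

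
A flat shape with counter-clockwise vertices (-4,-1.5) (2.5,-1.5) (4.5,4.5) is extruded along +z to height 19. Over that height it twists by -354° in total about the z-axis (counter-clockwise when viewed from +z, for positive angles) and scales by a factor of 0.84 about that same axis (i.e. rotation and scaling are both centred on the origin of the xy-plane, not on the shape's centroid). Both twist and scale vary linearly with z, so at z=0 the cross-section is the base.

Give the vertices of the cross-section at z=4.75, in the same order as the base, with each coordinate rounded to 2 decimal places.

t = z/height = 4.75/19 = 0.25
s = 1 + (scale-1)·z/height = 1 + (0.84-1)·4.75/19 = 0.960000
θ = twist·z/height = -354°·4.75/19 = -88.5000° = -1.544616 rad
cos θ = 0.026177, sin θ = -0.999657 (intermediates below are computed at full precision and shown rounded to 5 d.p.)
v1: (-4,-1.5) → rotate → (-1.60419,3.95936) → ×s → (-1.54003,3.80099) → (-1.54,3.80)
v2: (2.5,-1.5) → rotate → (-1.43404,-2.53841) → ×s → (-1.37668,-2.43687) → (-1.38,-2.44)
v3: (4.5,4.5) → rotate → (4.61625,-4.38066) → ×s → (4.43160,-4.20544) → (4.43,-4.21)

Cross-section at z=4.75: (-1.54,3.80) (-1.38,-2.44) (4.43,-4.21)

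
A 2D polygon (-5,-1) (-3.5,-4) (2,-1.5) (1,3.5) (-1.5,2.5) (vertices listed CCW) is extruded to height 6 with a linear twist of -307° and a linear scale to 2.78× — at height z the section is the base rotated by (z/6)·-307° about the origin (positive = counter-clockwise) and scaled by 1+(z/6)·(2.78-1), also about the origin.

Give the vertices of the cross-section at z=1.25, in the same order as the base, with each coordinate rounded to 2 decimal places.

Cross-section at z=1.25: (-4.24,5.56) (-7.03,1.90) (-0.64,-3.37) (4.91,0.87) (2.18,3.35)

t = z/height = 1.25/6 = 0.208333
s = 1 + (scale-1)·z/height = 1 + (2.78-1)·1.25/6 = 1.370833
θ = twist·z/height = -307°·1.25/6 = -63.9583° = -1.116284 rad
cos θ = 0.439025, sin θ = -0.898475 (intermediates below are computed at full precision and shown rounded to 5 d.p.)
v1: (-5,-1) → rotate → (-3.09360,4.05335) → ×s → (-4.24081,5.55647) → (-4.24,5.56)
v2: (-3.5,-4) → rotate → (-5.13049,1.38856) → ×s → (-7.03304,1.90349) → (-7.03,1.90)
v3: (2,-1.5) → rotate → (-0.46966,-2.45549) → ×s → (-0.64383,-3.36606) → (-0.64,-3.37)
v4: (1,3.5) → rotate → (3.58369,0.63811) → ×s → (4.91264,0.87474) → (4.91,0.87)
v5: (-1.5,2.5) → rotate → (1.58765,2.44527) → ×s → (2.17640,3.35206) → (2.18,3.35)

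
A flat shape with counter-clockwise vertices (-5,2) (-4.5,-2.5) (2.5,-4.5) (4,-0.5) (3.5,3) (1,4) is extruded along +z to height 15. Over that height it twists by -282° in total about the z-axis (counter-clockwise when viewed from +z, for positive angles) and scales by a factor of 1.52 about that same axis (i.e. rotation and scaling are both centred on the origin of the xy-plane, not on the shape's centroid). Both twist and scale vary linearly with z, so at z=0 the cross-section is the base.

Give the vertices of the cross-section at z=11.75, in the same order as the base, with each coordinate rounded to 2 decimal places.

Cross-section at z=11.75: (3.48,-6.73) (7.09,-1.49) (1.49,7.09) (-3.79,4.22) (-6.49,0.03) (-4.75,-3.33)

t = z/height = 11.75/15 = 0.783333
s = 1 + (scale-1)·z/height = 1 + (1.52-1)·11.75/15 = 1.407333
θ = twist·z/height = -282°·11.75/15 = -220.9000° = -3.855432 rad
cos θ = -0.755853, sin θ = 0.654741 (intermediates below are computed at full precision and shown rounded to 5 d.p.)
v1: (-5,2) → rotate → (2.46979,-4.78541) → ×s → (3.47581,-6.73467) → (3.48,-6.73)
v2: (-4.5,-2.5) → rotate → (5.03819,-1.05670) → ×s → (7.09042,-1.48713) → (7.09,-1.49)
v3: (2.5,-4.5) → rotate → (1.05670,5.03819) → ×s → (1.48713,7.09042) → (1.49,7.09)
v4: (4,-0.5) → rotate → (-2.69604,2.99689) → ×s → (-3.79423,4.21762) → (-3.79,4.22)
v5: (3.5,3) → rotate → (-4.60971,0.02403) → ×s → (-6.48740,0.03382) → (-6.49,0.03)
v6: (1,4) → rotate → (-3.37482,-2.36867) → ×s → (-4.74949,-3.33351) → (-4.75,-3.33)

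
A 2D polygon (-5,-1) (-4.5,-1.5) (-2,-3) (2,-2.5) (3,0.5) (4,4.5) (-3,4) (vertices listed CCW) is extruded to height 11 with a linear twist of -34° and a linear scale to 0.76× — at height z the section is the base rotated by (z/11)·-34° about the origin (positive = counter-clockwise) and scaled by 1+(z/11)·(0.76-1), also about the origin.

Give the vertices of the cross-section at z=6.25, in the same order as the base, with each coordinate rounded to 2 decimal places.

t = z/height = 6.25/11 = 0.568182
s = 1 + (scale-1)·z/height = 1 + (0.76-1)·6.25/11 = 0.863636
θ = twist·z/height = -34°·6.25/11 = -19.3182° = -0.337166 rad
cos θ = 0.943696, sin θ = -0.330814 (intermediates below are computed at full precision and shown rounded to 5 d.p.)
v1: (-5,-1) → rotate → (-5.04929,0.71037) → ×s → (-4.36075,0.61350) → (-4.36,0.61)
v2: (-4.5,-1.5) → rotate → (-4.74285,0.07312) → ×s → (-4.09610,0.06315) → (-4.10,0.06)
v3: (-2,-3) → rotate → (-2.87983,-2.16946) → ×s → (-2.48713,-1.87362) → (-2.49,-1.87)
v4: (2,-2.5) → rotate → (1.06036,-3.02087) → ×s → (0.91576,-2.60893) → (0.92,-2.61)
v5: (3,0.5) → rotate → (2.99650,-0.52059) → ×s → (2.58788,-0.44960) → (2.59,-0.45)
v6: (4,4.5) → rotate → (5.26345,2.92338) → ×s → (4.54570,2.52473) → (4.55,2.52)
v7: (-3,4) → rotate → (-1.50783,4.76723) → ×s → (-1.30222,4.11715) → (-1.30,4.12)

Cross-section at z=6.25: (-4.36,0.61) (-4.10,0.06) (-2.49,-1.87) (0.92,-2.61) (2.59,-0.45) (4.55,2.52) (-1.30,4.12)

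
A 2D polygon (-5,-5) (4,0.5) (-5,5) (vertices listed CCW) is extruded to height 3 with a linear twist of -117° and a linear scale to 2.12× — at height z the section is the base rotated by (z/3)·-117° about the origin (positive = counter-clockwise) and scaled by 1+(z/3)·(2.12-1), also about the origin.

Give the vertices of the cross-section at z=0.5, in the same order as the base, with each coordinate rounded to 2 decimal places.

t = z/height = 0.5/3 = 0.166667
s = 1 + (scale-1)·z/height = 1 + (2.12-1)·0.5/3 = 1.186667
θ = twist·z/height = -117°·0.5/3 = -19.5000° = -0.340339 rad
cos θ = 0.942641, sin θ = -0.333807 (intermediates below are computed at full precision and shown rounded to 5 d.p.)
v1: (-5,-5) → rotate → (-6.38224,-3.04417) → ×s → (-7.57359,-3.61242) → (-7.57,-3.61)
v2: (4,0.5) → rotate → (3.93747,-0.86391) → ×s → (4.67246,-1.02517) → (4.67,-1.03)
v3: (-5,5) → rotate → (-3.04417,6.38224) → ×s → (-3.61242,7.57359) → (-3.61,7.57)

Cross-section at z=0.5: (-7.57,-3.61) (4.67,-1.03) (-3.61,7.57)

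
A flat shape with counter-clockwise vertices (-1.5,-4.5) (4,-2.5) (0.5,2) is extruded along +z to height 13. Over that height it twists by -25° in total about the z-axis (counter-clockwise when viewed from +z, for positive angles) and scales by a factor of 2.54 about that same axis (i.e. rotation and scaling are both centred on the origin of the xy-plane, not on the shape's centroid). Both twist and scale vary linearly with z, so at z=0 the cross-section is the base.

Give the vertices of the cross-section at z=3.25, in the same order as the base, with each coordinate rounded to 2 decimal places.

t = z/height = 3.25/13 = 0.25
s = 1 + (scale-1)·z/height = 1 + (2.54-1)·3.25/13 = 1.385000
θ = twist·z/height = -25°·3.25/13 = -6.2500° = -0.109083 rad
cos θ = 0.994056, sin θ = -0.108867 (intermediates below are computed at full precision and shown rounded to 5 d.p.)
v1: (-1.5,-4.5) → rotate → (-1.98099,-4.30995) → ×s → (-2.74366,-5.96929) → (-2.74,-5.97)
v2: (4,-2.5) → rotate → (3.70406,-2.92061) → ×s → (5.13012,-4.04504) → (5.13,-4.05)
v3: (0.5,2) → rotate → (0.71476,1.93368) → ×s → (0.98995,2.67815) → (0.99,2.68)

Cross-section at z=3.25: (-2.74,-5.97) (5.13,-4.05) (0.99,2.68)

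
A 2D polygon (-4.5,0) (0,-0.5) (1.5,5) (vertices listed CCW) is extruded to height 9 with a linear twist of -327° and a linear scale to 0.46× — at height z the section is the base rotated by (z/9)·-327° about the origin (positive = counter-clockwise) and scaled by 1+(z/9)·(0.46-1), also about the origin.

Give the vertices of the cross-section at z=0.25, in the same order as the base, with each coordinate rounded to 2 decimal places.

t = z/height = 0.25/9 = 0.0277778
s = 1 + (scale-1)·z/height = 1 + (0.46-1)·0.25/9 = 0.985000
θ = twist·z/height = -327°·0.25/9 = -9.0833° = -0.158534 rad
cos θ = 0.987460, sin θ = -0.157871 (intermediates below are computed at full precision and shown rounded to 5 d.p.)
v1: (-4.5,0) → rotate → (-4.44357,0.71042) → ×s → (-4.37692,0.69976) → (-4.38,0.70)
v2: (0,-0.5) → rotate → (-0.07894,-0.49373) → ×s → (-0.07775,-0.48632) → (-0.08,-0.49)
v3: (1.5,5) → rotate → (2.27054,4.70049) → ×s → (2.23649,4.62999) → (2.24,4.63)

Cross-section at z=0.25: (-4.38,0.70) (-0.08,-0.49) (2.24,4.63)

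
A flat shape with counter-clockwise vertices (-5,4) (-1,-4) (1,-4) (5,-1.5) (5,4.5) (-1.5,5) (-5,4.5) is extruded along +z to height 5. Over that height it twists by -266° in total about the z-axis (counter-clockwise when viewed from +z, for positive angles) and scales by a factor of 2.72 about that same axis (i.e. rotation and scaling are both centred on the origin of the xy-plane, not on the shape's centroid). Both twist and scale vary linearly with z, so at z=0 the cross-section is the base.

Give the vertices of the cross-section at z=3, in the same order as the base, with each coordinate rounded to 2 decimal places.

t = z/height = 3/5 = 0.6
s = 1 + (scale-1)·z/height = 1 + (2.72-1)·3/5 = 2.032000
θ = twist·z/height = -266°·3/5 = -159.6000° = -2.785545 rad
cos θ = -0.937282, sin θ = -0.348572 (intermediates below are computed at full precision and shown rounded to 5 d.p.)
v1: (-5,4) → rotate → (6.08070,-2.00627) → ×s → (12.35598,-4.07674) → (12.36,-4.08)
v2: (-1,-4) → rotate → (-0.45701,4.09770) → ×s → (-0.92864,8.32653) → (-0.93,8.33)
v3: (1,-4) → rotate → (-2.33157,3.40056) → ×s → (-4.73775,6.90993) → (-4.74,6.91)
v4: (5,-1.5) → rotate → (-5.20927,-0.33694) → ×s → (-10.58523,-0.68466) → (-10.59,-0.68)
v5: (5,4.5) → rotate → (-3.11784,-5.96063) → ×s → (-6.33544,-12.11200) → (-6.34,-12.11)
v6: (-1.5,5) → rotate → (3.14878,-4.16355) → ×s → (6.39833,-8.46034) → (6.40,-8.46)
v7: (-5,4.5) → rotate → (6.25498,-2.47491) → ×s → (12.71013,-5.02901) → (12.71,-5.03)

Cross-section at z=3: (12.36,-4.08) (-0.93,8.33) (-4.74,6.91) (-10.59,-0.68) (-6.34,-12.11) (6.40,-8.46) (12.71,-5.03)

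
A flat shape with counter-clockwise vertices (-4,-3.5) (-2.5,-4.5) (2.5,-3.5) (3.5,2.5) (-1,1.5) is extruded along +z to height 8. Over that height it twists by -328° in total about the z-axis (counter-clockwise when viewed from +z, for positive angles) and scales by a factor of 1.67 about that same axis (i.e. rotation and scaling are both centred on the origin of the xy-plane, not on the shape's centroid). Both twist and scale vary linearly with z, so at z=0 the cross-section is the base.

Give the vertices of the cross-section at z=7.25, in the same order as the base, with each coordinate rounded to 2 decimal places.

Cross-section at z=7.25: (2.06,-8.29) (4.59,-6.88) (6.84,1.00) (-1.00,6.84) (-2.88,-0.32)

t = z/height = 7.25/8 = 0.90625
s = 1 + (scale-1)·z/height = 1 + (1.67-1)·7.25/8 = 1.607188
θ = twist·z/height = -328°·7.25/8 = -297.2500° = -5.187991 rad
cos θ = 0.457874, sin θ = 0.889017 (intermediates below are computed at full precision and shown rounded to 5 d.p.)
v1: (-4,-3.5) → rotate → (1.28006,-5.15863) → ×s → (2.05730,-8.29088) → (2.06,-8.29)
v2: (-2.5,-4.5) → rotate → (2.85589,-4.28298) → ×s → (4.58995,-6.88354) → (4.59,-6.88)
v3: (2.5,-3.5) → rotate → (4.25624,0.61998) → ×s → (6.84058,0.99643) → (6.84,1.00)
v4: (3.5,2.5) → rotate → (-0.61998,4.25624) → ×s → (-0.99643,6.84058) → (-1.00,6.84)
v5: (-1,1.5) → rotate → (-1.79140,-0.20221) → ×s → (-2.87912,-0.32498) → (-2.88,-0.32)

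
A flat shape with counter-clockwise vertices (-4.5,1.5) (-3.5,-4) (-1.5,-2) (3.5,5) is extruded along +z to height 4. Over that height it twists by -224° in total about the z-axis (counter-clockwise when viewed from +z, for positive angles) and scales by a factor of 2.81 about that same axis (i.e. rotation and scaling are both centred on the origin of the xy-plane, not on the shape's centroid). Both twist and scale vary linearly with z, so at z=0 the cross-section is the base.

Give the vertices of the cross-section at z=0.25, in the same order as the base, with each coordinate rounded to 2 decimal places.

Cross-section at z=0.25: (-4.46,2.83) (-4.86,-3.38) (-2.16,-1.76) (5.13,4.46)

t = z/height = 0.25/4 = 0.0625
s = 1 + (scale-1)·z/height = 1 + (2.81-1)·0.25/4 = 1.113125
θ = twist·z/height = -224°·0.25/4 = -14.0000° = -0.244346 rad
cos θ = 0.970296, sin θ = -0.241922 (intermediates below are computed at full precision and shown rounded to 5 d.p.)
v1: (-4.5,1.5) → rotate → (-4.00345,2.54409) → ×s → (-4.45634,2.83189) → (-4.46,2.83)
v2: (-3.5,-4) → rotate → (-4.36372,-3.03446) → ×s → (-4.85737,-3.37773) → (-4.86,-3.38)
v3: (-1.5,-2) → rotate → (-1.93929,-1.57771) → ×s → (-2.15867,-1.75619) → (-2.16,-1.76)
v4: (3.5,5) → rotate → (4.60564,4.00475) → ×s → (5.12666,4.45779) → (5.13,4.46)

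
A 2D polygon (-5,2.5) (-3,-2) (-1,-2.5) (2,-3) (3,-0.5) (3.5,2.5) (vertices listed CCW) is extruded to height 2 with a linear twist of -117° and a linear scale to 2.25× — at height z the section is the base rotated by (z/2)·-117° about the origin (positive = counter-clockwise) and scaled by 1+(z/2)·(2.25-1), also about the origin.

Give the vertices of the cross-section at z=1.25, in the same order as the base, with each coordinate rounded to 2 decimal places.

Cross-section at z=1.25: (1.68,9.82) (-4.96,4.08) (-4.78,0.41) (-4.08,-4.96) (0.70,-5.37) (6.07,-4.67)

t = z/height = 1.25/2 = 0.625
s = 1 + (scale-1)·z/height = 1 + (2.25-1)·1.25/2 = 1.781250
θ = twist·z/height = -117°·1.25/2 = -73.1250° = -1.276272 rad
cos θ = 0.290285, sin θ = -0.956940 (intermediates below are computed at full precision and shown rounded to 5 d.p.)
v1: (-5,2.5) → rotate → (0.94093,5.51041) → ×s → (1.67603,9.81542) → (1.68,9.82)
v2: (-3,-2) → rotate → (-2.78473,2.29025) → ×s → (-4.96031,4.07951) → (-4.96,4.08)
v3: (-1,-2.5) → rotate → (-2.68264,0.23123) → ×s → (-4.77844,0.41188) → (-4.78,0.41)
v4: (2,-3) → rotate → (-2.29025,-2.78473) → ×s → (-4.07951,-4.96031) → (-4.08,-4.96)
v5: (3,-0.5) → rotate → (0.39238,-3.01596) → ×s → (0.69893,-5.37218) → (0.70,-5.37)
v6: (3.5,2.5) → rotate → (3.40835,-2.62358) → ×s → (6.07112,-4.67325) → (6.07,-4.67)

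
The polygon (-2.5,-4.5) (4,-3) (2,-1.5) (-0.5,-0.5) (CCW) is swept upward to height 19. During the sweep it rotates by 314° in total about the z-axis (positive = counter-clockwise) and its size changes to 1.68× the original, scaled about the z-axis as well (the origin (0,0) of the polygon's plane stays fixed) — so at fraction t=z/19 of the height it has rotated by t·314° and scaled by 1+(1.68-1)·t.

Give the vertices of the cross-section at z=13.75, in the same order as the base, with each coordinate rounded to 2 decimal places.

t = z/height = 13.75/19 = 0.723684
s = 1 + (scale-1)·z/height = 1 + (1.68-1)·13.75/19 = 1.492105
θ = twist·z/height = 314°·13.75/19 = 227.2368° = 3.966031 rad
cos θ = -0.678969, sin θ = -0.734167 (intermediates below are computed at full precision and shown rounded to 5 d.p.)
v1: (-2.5,-4.5) → rotate → (-1.60633,4.89078) → ×s → (-2.39681,7.29756) → (-2.40,7.30)
v2: (4,-3) → rotate → (-4.91838,-0.89976) → ×s → (-7.33874,-1.34253) → (-7.34,-1.34)
v3: (2,-1.5) → rotate → (-2.45919,-0.44988) → ×s → (-3.66937,-0.67127) → (-3.67,-0.67)
v4: (-0.5,-0.5) → rotate → (-0.02760,0.70657) → ×s → (-0.04118,1.05427) → (-0.04,1.05)

Cross-section at z=13.75: (-2.40,7.30) (-7.34,-1.34) (-3.67,-0.67) (-0.04,1.05)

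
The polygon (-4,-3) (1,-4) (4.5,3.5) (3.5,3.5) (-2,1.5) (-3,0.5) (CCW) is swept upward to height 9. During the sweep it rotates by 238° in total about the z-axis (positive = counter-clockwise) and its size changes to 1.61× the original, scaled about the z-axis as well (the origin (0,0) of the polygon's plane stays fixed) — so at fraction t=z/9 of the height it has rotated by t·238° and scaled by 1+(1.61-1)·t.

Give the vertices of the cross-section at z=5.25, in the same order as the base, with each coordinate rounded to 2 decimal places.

Cross-section at z=5.25: (6.76,-0.51) (2.55,4.98) (-7.72,0.44) (-6.70,-0.45) (0.70,-3.32) (2.62,-3.19)

t = z/height = 5.25/9 = 0.583333
s = 1 + (scale-1)·z/height = 1 + (1.61-1)·5.25/9 = 1.355833
θ = twist·z/height = 238°·5.25/9 = 138.8333° = 2.423099 rad
cos θ = -0.752798, sin θ = 0.658252 (intermediates below are computed at full precision and shown rounded to 5 d.p.)
v1: (-4,-3) → rotate → (4.98595,-0.37461) → ×s → (6.76011,-0.50791) → (6.76,-0.51)
v2: (1,-4) → rotate → (1.88021,3.66944) → ×s → (2.54925,4.97515) → (2.55,4.98)
v3: (4.5,3.5) → rotate → (-5.69147,0.32734) → ×s → (-7.71669,0.44382) → (-7.72,0.44)
v4: (3.5,3.5) → rotate → (-4.93867,-0.33091) → ×s → (-6.69602,-0.44866) → (-6.70,-0.45)
v5: (-2,1.5) → rotate → (0.51822,-2.44570) → ×s → (0.70262,-3.31596) → (0.70,-3.32)
v6: (-3,0.5) → rotate → (1.92927,-2.35115) → ×s → (2.61577,-3.18777) → (2.62,-3.19)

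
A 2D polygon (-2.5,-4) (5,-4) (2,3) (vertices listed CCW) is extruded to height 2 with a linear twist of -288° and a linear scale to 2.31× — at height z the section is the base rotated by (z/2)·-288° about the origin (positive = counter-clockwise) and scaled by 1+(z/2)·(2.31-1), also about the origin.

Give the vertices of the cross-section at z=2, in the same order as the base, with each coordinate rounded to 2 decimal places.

t = z/height = 2/2 = 1
s = 1 + (scale-1)·z/height = 1 + (2.31-1)·2/2 = 2.310000
θ = twist·z/height = -288°·2/2 = -288.0000° = -5.026548 rad
cos θ = 0.309017, sin θ = 0.951057 (intermediates below are computed at full precision and shown rounded to 5 d.p.)
v1: (-2.5,-4) → rotate → (3.03168,-3.61371) → ×s → (7.00319,-8.34767) → (7.00,-8.35)
v2: (5,-4) → rotate → (5.34931,3.51921) → ×s → (12.35691,8.12939) → (12.36,8.13)
v3: (2,3) → rotate → (-2.23514,2.82916) → ×s → (-5.16316,6.53537) → (-5.16,6.54)

Cross-section at z=2: (7.00,-8.35) (12.36,8.13) (-5.16,6.54)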